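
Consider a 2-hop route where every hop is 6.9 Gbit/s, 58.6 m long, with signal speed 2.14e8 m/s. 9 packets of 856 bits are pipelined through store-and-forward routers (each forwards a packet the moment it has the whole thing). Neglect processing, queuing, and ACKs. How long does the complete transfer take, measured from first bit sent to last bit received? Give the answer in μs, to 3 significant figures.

Per-hop transmission t_tx = L/R = 856/6900000000 = 0.124058 μs.
Per-hop propagation t_prop = 58.6/214000000 = 0.273832 μs.
Pipeline fill: first packet needs 2·t_tx to clear all hops; remaining 8 packets each add one t_tx.
Total = (2+9-1)·t_tx + 2·t_prop = 10·0.124058 + 2·0.273832 = 1.79 μs.

1.79 μs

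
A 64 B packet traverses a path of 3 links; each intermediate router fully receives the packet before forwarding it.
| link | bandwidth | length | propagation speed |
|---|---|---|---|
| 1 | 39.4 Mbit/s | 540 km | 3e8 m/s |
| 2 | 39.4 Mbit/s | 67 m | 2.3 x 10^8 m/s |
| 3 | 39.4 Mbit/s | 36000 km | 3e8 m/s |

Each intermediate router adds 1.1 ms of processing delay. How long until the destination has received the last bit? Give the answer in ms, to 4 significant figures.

124.0 ms

L = 64 × 8 = 512 bits.
Transmission delay per hop = L/R = 512/39400000 = 0.0129949 ms; 3 hops → 0.0389848 ms.
Propagation delays (d/s per hop): 1.8, 0.000291304, 120 ms; sum = 121.8 ms.
Processing at 2 router(s): 2 × 1.1 ms = 2.2 ms.
End-to-end = 124.0 ms.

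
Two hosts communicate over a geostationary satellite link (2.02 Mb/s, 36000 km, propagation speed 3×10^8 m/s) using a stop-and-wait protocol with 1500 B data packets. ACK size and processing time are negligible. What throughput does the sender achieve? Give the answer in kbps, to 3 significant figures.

48.8 kbps

t_tx = L/R = 12000/2020000 = 0.00594059 s.
t_prop = 36000000/300000000 = 0.12 s; RTT = 0.24 s.
Cycle = t_tx + RTT = 0.245941 s.
Throughput = L / cycle = 12000 / 0.245941 = 48.8 kbps.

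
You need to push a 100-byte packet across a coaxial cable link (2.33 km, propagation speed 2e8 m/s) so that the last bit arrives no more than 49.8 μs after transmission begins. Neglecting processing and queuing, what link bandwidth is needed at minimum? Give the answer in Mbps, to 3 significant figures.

21.0 Mbps

L = 800 bits.
Propagation delay = 2330 / 200000000 = 11.65 μs.
Transmission budget = 49.8 − 11.65 = 38.15 μs.
R ≥ L / t_tx = 800 bits / 3.815e-05 s = 21.0 Mbps.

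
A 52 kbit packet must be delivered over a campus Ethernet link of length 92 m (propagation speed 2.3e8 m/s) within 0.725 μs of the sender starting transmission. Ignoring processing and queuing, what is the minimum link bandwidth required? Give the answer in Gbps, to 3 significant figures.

160 Gbps

Propagation delay = 92 / 2.3e+08 = 0.4 μs.
Transmission budget = 0.725 − 0.4 = 0.325 μs.
R ≥ L / t_tx = 52000 bits / 3.25e-07 s = 160 Gbps.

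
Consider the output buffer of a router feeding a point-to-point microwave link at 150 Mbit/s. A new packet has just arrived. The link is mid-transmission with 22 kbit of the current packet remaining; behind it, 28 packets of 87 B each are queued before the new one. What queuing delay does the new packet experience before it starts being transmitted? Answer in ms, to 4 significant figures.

Each queued packet: L/R = 696/150000000 = 0.00464 ms.
28 queued → 0.12992 ms.
Plus remaining 22000 bits of current packet: 0.146667 ms.
Queuing delay = 0.2766 ms.

0.2766 ms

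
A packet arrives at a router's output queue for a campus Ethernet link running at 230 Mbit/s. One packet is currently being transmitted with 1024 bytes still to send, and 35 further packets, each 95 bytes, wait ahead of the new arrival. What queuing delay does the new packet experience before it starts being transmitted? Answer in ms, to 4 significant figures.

Each queued packet: L/R = 760/230000000 = 0.00330435 ms.
35 queued → 0.115652 ms.
Plus remaining 8192 bits of current packet: 0.0356174 ms.
Queuing delay = 0.1513 ms.

0.1513 ms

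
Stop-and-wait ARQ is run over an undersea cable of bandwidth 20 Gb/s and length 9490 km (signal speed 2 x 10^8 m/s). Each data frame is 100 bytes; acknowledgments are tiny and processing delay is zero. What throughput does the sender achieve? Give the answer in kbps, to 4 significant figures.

t_tx = L/R = 800/20000000000 = 4e-08 s.
t_prop = 9490000/200000000 = 0.04745 s; RTT = 0.0949 s.
Cycle = t_tx + RTT = 0.0949 s.
Throughput = L / cycle = 800 / 0.0949 = 8.430 kbps.

8.430 kbps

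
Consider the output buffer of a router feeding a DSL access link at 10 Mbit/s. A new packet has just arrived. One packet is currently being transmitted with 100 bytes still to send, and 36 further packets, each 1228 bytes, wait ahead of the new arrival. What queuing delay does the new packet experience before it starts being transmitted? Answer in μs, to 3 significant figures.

35400 μs

Each queued packet: L/R = 9824/10000000 = 982.4 μs.
36 queued → 35366.4 μs.
Plus remaining 800 bits of current packet: 80 μs.
Queuing delay = 35400 μs.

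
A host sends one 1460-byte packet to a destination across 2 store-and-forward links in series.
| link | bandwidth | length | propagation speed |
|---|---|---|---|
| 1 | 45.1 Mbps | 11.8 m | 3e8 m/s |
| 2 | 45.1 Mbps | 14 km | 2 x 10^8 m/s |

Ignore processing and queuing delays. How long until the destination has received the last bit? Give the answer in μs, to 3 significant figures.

L = 1460 × 8 = 11680 bits.
Transmission delay per hop = L/R = 11680/45100000 = 258.98 μs; 2 hops → 517.96 μs.
Propagation delays (d/s per hop): 0.0393333, 70 μs; sum = 70.0393 μs.
End-to-end = 588 μs.

588 μs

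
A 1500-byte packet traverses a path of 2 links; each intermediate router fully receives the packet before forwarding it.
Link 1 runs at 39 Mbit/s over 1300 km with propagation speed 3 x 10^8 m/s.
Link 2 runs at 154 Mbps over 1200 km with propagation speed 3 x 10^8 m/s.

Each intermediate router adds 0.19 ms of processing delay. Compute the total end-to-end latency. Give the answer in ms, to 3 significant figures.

L = 1500 × 8 = 12000 bits.
Transmission delays (L/R per hop): 0.307692, 0.0779221 ms; sum = 0.385614 ms.
Propagation delays (d/s per hop): 4.33333, 4 ms; sum = 8.33333 ms.
Processing at 1 router(s): 1 × 0.19 ms = 0.19 ms.
End-to-end = 8.91 ms.

8.91 ms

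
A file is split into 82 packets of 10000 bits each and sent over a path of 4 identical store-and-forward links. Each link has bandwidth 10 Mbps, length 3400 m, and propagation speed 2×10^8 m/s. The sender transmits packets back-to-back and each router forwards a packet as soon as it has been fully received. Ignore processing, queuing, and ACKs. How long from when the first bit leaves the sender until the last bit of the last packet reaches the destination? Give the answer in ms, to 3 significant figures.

85.1 ms

Per-hop transmission t_tx = L/R = 10000/10000000 = 1 ms.
Per-hop propagation t_prop = 3400/200000000 = 0.017 ms.
Pipeline fill: first packet needs 4·t_tx to clear all hops; remaining 81 packets each add one t_tx.
Total = (4+82-1)·t_tx + 4·t_prop = 85·1 + 4·0.017 = 85.1 ms.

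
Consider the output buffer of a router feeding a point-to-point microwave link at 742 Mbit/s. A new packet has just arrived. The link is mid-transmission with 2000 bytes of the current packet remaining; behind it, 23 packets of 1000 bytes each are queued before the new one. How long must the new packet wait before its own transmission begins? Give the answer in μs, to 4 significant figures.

Each queued packet: L/R = 8000/742000000 = 10.7817 μs.
23 queued → 247.978 μs.
Plus remaining 16000 bits of current packet: 21.5633 μs.
Queuing delay = 269.5 μs.

269.5 μs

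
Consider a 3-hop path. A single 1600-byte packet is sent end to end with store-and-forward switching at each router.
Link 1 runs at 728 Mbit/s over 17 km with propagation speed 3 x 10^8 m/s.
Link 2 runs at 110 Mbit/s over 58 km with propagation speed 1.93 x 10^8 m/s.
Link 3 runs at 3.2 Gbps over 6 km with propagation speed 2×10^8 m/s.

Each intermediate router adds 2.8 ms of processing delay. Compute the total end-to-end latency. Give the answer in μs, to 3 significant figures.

6130 μs

L = 1600 × 8 = 12800 bits.
Transmission delays (L/R per hop): 17.5824, 116.364, 4 μs; sum = 137.946 μs.
Propagation delays (d/s per hop): 56.6667, 300.518, 30 μs; sum = 387.185 μs.
Processing at 2 router(s): 2 × 2.8 ms = 5600 μs.
End-to-end = 6130 μs.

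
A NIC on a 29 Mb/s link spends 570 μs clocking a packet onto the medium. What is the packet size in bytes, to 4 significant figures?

L = R × t_tx = 29000000 b/s × 0.00057 s = 16530 bits.
In bytes: 16530 / 8 = 2066 bytes.

2066 bytes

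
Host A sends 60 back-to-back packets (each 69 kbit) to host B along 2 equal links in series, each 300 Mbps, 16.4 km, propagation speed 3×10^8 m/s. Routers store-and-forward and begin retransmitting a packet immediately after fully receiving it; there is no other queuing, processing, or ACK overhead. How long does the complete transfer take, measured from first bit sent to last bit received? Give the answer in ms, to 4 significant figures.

14.14 ms

Per-hop transmission t_tx = L/R = 69000/300000000 = 0.23 ms.
Per-hop propagation t_prop = 16400/300000000 = 0.0546667 ms.
Pipeline fill: first packet needs 2·t_tx to clear all hops; remaining 59 packets each add one t_tx.
Total = (2+60-1)·t_tx + 2·t_prop = 61·0.23 + 2·0.0546667 = 14.14 ms.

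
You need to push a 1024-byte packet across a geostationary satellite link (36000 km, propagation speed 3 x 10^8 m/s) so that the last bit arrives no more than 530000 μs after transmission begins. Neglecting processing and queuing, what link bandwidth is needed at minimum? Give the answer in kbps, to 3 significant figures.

20.0 kbps

L = 8192 bits.
Propagation delay = 36000000 / 300000000 = 120000 μs.
Transmission budget = 530000 − 120000 = 410000 μs.
R ≥ L / t_tx = 8192 bits / 0.41 s = 20.0 kbps.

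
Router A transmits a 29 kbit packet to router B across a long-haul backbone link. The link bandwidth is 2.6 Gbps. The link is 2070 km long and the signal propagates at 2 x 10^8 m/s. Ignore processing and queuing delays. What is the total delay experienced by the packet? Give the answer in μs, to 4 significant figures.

10360 μs

L = 29000 bits.
Transmission delay = L/R = 29000 / 2600000000 = 11.1538 μs.
Propagation delay = d/s = 2070000 m / 200000000 m/s = 10350 μs.
Total = 10360 μs.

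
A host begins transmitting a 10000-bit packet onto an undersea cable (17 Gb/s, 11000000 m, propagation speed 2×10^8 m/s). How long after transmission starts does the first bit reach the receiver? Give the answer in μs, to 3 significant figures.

First bit experiences only propagation delay: d/s = 11000000/200000000 = 55000 μs.

55000 μs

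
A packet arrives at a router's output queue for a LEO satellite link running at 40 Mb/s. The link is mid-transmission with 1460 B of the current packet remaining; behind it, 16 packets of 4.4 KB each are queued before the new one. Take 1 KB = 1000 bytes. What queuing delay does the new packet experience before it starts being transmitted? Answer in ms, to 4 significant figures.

14.37 ms

Each queued packet: L/R = 35200/40000000 = 0.88 ms.
16 queued → 14.08 ms.
Plus remaining 11680 bits of current packet: 0.292 ms.
Queuing delay = 14.37 ms.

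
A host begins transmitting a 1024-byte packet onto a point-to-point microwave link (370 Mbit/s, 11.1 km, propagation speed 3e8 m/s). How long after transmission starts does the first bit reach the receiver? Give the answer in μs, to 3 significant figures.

37.0 μs

First bit experiences only propagation delay: d/s = 11100/300000000 = 37.0 μs.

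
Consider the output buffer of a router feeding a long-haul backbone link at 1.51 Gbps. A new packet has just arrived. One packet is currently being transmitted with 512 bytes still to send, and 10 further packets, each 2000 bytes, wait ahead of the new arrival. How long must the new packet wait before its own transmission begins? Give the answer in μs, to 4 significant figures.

108.7 μs

Each queued packet: L/R = 16000/1510000000 = 10.596 μs.
10 queued → 105.96 μs.
Plus remaining 4096 bits of current packet: 2.71258 μs.
Queuing delay = 108.7 μs.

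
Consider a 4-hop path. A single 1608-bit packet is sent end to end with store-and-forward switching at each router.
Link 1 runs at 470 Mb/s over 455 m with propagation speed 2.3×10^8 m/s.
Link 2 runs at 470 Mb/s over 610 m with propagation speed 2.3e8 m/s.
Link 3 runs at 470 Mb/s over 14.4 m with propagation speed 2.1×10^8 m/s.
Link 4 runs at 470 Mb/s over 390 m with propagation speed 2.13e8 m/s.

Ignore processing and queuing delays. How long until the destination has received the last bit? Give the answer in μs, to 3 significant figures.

Transmission delay per hop = L/R = 1608/470000000 = 3.42128 μs; 4 hops → 13.6851 μs.
Propagation delays (d/s per hop): 1.97826, 2.65217, 0.0685714, 1.83099 μs; sum = 6.52999 μs.
End-to-end = 20.2 μs.

20.2 μs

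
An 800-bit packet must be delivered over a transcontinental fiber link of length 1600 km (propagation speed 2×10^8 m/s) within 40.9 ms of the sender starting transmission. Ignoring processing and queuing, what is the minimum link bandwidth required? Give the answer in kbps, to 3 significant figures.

24.3 kbps

Propagation delay = 1600000 / 200000000 = 8 ms.
Transmission budget = 40.9 − 8 = 32.9 ms.
R ≥ L / t_tx = 800 bits / 0.0329 s = 24.3 kbps.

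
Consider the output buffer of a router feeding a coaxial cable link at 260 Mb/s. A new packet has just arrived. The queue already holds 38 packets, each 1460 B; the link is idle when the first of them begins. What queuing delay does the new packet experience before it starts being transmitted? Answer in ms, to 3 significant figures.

1.71 ms

Each queued packet: L/R = 11680/260000000 = 0.0449231 ms.
38 queued → 1.70708 ms.
Queuing delay = 1.71 ms.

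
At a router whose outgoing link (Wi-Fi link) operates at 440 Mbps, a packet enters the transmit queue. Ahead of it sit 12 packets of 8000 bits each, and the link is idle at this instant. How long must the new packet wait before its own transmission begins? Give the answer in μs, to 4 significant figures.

218.2 μs

Each queued packet: L/R = 8000/440000000 = 18.1818 μs.
12 queued → 218.182 μs.
Queuing delay = 218.2 μs.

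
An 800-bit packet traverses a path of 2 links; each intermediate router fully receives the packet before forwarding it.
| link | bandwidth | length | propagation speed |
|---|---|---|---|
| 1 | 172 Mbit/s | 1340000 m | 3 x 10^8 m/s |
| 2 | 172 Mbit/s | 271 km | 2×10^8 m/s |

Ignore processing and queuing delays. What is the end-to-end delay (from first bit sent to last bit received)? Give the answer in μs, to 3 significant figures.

5830 μs

Transmission delay per hop = L/R = 800/172000000 = 4.65116 μs; 2 hops → 9.30233 μs.
Propagation delays (d/s per hop): 4466.67, 1355 μs; sum = 5821.67 μs.
End-to-end = 5830 μs.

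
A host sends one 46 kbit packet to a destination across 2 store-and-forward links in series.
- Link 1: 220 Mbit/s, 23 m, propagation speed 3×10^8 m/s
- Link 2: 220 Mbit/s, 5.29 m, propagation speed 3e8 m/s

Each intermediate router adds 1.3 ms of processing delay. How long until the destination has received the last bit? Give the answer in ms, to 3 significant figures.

L = 46000 bits.
Transmission delay per hop = L/R = 46000/220000000 = 0.209091 ms; 2 hops → 0.418182 ms.
Propagation delays (d/s per hop): 7.66667e-05, 1.76333e-05 ms; sum = 9.43e-05 ms.
Processing at 1 router(s): 1 × 1.3 ms = 1.3 ms.
End-to-end = 1.72 ms.

1.72 ms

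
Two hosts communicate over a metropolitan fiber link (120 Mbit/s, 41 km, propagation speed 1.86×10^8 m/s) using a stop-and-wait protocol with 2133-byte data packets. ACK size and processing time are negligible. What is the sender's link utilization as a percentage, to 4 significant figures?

t_tx = L/R = 17064/120000000 = 0.0001422 s.
t_prop = 41000/186000000 = 0.00022043 s; RTT = 0.00044086 s.
Cycle = t_tx + RTT = 0.00058306 s.
Utilization = t_tx / cycle = 0.0001422/0.00058306 = 24.39 %.

24.39 %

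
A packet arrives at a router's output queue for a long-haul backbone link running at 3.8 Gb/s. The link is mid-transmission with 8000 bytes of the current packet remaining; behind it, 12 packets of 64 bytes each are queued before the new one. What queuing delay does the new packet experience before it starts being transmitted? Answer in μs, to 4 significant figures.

18.46 μs

Each queued packet: L/R = 512/3800000000 = 0.134737 μs.
12 queued → 1.61684 μs.
Plus remaining 64000 bits of current packet: 16.8421 μs.
Queuing delay = 18.46 μs.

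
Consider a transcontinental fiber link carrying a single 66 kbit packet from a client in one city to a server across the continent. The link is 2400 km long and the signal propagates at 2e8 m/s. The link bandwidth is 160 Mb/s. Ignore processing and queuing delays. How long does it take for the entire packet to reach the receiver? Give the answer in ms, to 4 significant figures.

L = 66000 bits.
Transmission delay = L/R = 66000 / 160000000 = 0.4125 ms.
Propagation delay = d/s = 2400000 m / 200000000 m/s = 12 ms.
Total = 12.41 ms.

12.41 ms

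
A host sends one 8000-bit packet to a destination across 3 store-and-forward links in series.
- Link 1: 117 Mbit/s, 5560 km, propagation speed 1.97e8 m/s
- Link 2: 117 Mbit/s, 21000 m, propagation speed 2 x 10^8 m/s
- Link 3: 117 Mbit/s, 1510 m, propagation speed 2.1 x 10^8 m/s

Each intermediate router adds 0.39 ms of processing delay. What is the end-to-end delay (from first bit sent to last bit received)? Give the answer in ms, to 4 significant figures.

29.32 ms

Transmission delay per hop = L/R = 8000/117000000 = 0.0683761 ms; 3 hops → 0.205128 ms.
Propagation delays (d/s per hop): 28.2234, 0.105, 0.00719048 ms; sum = 28.3355 ms.
Processing at 2 router(s): 2 × 0.39 ms = 0.78 ms.
End-to-end = 29.32 ms.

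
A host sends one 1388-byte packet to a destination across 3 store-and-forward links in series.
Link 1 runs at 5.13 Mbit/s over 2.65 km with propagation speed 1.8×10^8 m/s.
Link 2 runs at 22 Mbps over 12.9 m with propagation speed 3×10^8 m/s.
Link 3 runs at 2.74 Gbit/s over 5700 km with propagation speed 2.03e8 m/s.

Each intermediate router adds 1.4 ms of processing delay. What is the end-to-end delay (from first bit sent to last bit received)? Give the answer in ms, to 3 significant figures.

L = 1388 × 8 = 11104 bits.
Transmission delays (L/R per hop): 2.16452, 0.504727, 0.00405255 ms; sum = 2.6733 ms.
Propagation delays (d/s per hop): 0.0147222, 4.3e-05, 28.0788 ms; sum = 28.0936 ms.
Processing at 2 router(s): 2 × 1.4 ms = 2.8 ms.
End-to-end = 33.6 ms.

33.6 ms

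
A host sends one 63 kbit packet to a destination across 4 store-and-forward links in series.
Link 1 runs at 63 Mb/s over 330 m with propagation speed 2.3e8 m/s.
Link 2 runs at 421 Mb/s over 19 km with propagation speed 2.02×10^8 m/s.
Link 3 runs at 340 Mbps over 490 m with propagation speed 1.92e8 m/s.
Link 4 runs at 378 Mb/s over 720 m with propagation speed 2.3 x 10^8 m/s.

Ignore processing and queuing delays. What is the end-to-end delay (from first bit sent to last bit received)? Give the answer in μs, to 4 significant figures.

L = 63000 bits.
Transmission delays (L/R per hop): 1000, 149.644, 185.294, 166.667 μs; sum = 1501.6 μs.
Propagation delays (d/s per hop): 1.43478, 94.0594, 2.55208, 3.13043 μs; sum = 101.177 μs.
End-to-end = 1603 μs.

1603 μs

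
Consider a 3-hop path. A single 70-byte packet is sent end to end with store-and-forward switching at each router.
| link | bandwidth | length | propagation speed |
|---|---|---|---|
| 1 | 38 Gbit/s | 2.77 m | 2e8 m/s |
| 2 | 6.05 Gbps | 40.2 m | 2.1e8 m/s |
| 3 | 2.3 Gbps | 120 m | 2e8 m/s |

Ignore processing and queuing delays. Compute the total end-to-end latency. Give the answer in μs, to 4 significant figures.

L = 70 × 8 = 560 bits.
Transmission delays (L/R per hop): 0.0147368, 0.092562, 0.243478 μs; sum = 0.350777 μs.
Propagation delays (d/s per hop): 0.01385, 0.191429, 0.6 μs; sum = 0.805279 μs.
End-to-end = 1.156 μs.

1.156 μs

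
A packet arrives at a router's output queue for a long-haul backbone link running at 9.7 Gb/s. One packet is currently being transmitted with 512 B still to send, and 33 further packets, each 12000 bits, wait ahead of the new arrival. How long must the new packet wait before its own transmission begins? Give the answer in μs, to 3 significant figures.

Each queued packet: L/R = 12000/9700000000 = 1.23711 μs.
33 queued → 40.8247 μs.
Plus remaining 4096 bits of current packet: 0.422268 μs.
Queuing delay = 41.2 μs.

41.2 μs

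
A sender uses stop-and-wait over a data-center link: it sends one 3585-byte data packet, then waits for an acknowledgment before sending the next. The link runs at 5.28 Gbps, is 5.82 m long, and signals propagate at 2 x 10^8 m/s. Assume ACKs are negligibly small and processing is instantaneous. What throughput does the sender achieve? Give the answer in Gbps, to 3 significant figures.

5.22 Gbps

t_tx = L/R = 28680/5280000000 = 5.43182e-06 s.
t_prop = 5.82/200000000 = 2.91e-08 s; RTT = 5.82e-08 s.
Cycle = t_tx + RTT = 5.49002e-06 s.
Throughput = L / cycle = 28680 / 5.49002e-06 = 5.22 Gbps.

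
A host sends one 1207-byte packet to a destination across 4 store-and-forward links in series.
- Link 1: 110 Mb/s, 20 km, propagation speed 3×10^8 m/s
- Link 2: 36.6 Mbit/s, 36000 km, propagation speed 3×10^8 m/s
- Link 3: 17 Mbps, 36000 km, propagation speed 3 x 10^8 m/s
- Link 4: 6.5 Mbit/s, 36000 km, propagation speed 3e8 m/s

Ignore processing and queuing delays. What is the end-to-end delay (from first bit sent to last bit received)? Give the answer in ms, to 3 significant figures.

L = 1207 × 8 = 9656 bits.
Transmission delays (L/R per hop): 0.0877818, 0.263825, 0.568, 1.48554 ms; sum = 2.40515 ms.
Propagation delays (d/s per hop): 0.0666667, 120, 120, 120 ms; sum = 360.067 ms.
End-to-end = 362 ms.

362 ms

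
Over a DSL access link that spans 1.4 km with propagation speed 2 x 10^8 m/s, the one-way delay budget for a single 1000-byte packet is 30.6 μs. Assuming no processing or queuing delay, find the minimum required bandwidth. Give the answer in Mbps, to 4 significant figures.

339.0 Mbps

L = 8000 bits.
Propagation delay = 1400 / 200000000 = 7 μs.
Transmission budget = 30.6 − 7 = 23.6 μs.
R ≥ L / t_tx = 8000 bits / 2.36e-05 s = 339.0 Mbps.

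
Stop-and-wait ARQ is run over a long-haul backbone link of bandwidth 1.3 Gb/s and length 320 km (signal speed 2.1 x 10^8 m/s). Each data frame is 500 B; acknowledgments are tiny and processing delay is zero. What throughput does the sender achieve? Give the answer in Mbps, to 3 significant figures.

t_tx = L/R = 4000/1300000000 = 3.07692e-06 s.
t_prop = 320000/210000000 = 0.00152381 s; RTT = 0.00304762 s.
Cycle = t_tx + RTT = 0.0030507 s.
Throughput = L / cycle = 4000 / 0.0030507 = 1.31 Mbps.

1.31 Mbps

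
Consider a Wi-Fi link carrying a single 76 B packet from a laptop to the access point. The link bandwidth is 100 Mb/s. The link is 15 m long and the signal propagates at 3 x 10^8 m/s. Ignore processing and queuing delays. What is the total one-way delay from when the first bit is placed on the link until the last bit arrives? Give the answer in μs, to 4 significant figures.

6.130 μs

L = 76 × 8 = 608 bits.
Transmission delay = L/R = 608 / 100000000 = 6.08 μs.
Propagation delay = d/s = 15 m / 300000000 m/s = 0.05 μs.
Total = 6.130 μs.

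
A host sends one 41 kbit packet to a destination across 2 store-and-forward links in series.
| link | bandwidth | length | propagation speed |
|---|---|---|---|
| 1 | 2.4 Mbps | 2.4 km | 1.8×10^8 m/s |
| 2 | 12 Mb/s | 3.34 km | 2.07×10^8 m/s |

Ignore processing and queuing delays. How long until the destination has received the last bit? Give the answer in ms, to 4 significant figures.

20.53 ms

L = 41000 bits.
Transmission delays (L/R per hop): 17.0833, 3.41667 ms; sum = 20.5 ms.
Propagation delays (d/s per hop): 0.0133333, 0.0161353 ms; sum = 0.0294686 ms.
End-to-end = 20.53 ms.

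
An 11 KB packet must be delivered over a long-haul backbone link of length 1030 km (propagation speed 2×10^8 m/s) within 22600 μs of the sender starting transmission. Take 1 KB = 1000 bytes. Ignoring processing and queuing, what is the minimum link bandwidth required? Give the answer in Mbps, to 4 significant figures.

5.043 Mbps

L = 88000 bits.
Propagation delay = 1030000 / 200000000 = 5150 μs.
Transmission budget = 22600 − 5150 = 17450 μs.
R ≥ L / t_tx = 88000 bits / 0.01745 s = 5.043 Mbps.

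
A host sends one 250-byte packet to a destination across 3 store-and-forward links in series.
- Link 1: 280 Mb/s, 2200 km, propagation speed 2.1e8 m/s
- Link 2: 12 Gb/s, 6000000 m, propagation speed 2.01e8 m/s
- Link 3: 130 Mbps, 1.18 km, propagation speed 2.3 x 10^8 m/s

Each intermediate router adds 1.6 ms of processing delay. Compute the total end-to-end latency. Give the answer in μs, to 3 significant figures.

L = 250 × 8 = 2000 bits.
Transmission delays (L/R per hop): 7.14286, 0.166667, 15.3846 μs; sum = 22.6941 μs.
Propagation delays (d/s per hop): 10476.2, 29850.7, 5.13043 μs; sum = 40332.1 μs.
Processing at 2 router(s): 2 × 1.6 ms = 3200 μs.
End-to-end = 43600 μs.

43600 μs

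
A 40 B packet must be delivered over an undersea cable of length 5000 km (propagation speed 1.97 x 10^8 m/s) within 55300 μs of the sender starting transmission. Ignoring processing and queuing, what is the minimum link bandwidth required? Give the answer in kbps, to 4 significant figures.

10.70 kbps

L = 320 bits.
Propagation delay = 5000000 / 197000000 = 25380.7 μs.
Transmission budget = 55300 − 25380.7 = 29919.3 μs.
R ≥ L / t_tx = 320 bits / 0.0299193 s = 10.70 kbps.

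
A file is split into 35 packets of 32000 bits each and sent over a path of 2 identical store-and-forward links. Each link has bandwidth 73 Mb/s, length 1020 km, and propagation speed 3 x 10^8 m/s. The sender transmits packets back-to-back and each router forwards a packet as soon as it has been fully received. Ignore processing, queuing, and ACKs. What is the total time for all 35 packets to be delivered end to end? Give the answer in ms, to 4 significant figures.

22.58 ms

Per-hop transmission t_tx = L/R = 32000/73000000 = 0.438356 ms.
Per-hop propagation t_prop = 1020000/300000000 = 3.4 ms.
Pipeline fill: first packet needs 2·t_tx to clear all hops; remaining 34 packets each add one t_tx.
Total = (2+35-1)·t_tx + 2·t_prop = 36·0.438356 + 2·3.4 = 22.58 ms.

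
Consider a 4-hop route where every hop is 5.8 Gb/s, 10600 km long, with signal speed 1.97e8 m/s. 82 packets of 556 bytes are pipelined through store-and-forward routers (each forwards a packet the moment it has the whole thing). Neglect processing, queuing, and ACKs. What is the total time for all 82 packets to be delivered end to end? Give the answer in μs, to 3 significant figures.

Per-hop transmission t_tx = L/R = 4448/5800000000 = 0.766897 μs.
Per-hop propagation t_prop = 10600000/197000000 = 53807.1 μs.
Pipeline fill: first packet needs 4·t_tx to clear all hops; remaining 81 packets each add one t_tx.
Total = (4+82-1)·t_tx + 4·t_prop = 85·0.766897 + 4·53807.1 = 215000 μs.

215000 μs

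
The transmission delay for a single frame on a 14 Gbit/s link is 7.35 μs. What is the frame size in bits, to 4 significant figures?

102900 bits

L = R × t_tx = 14000000000 b/s × 7.35e-06 s = 102900 bits.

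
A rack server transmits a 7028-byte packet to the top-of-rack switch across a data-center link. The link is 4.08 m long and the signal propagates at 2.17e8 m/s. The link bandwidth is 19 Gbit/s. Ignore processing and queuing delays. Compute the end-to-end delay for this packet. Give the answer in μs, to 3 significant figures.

L = 7028 × 8 = 56224 bits.
Transmission delay = L/R = 56224 / 19000000000 = 2.95916 μs.
Propagation delay = d/s = 4.08 m / 217000000 m/s = 0.0188018 μs.
Total = 2.98 μs.

2.98 μs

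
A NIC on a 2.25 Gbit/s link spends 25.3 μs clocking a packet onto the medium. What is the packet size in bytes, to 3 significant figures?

L = R × t_tx = 2250000000 b/s × 2.53e-05 s = 56925 bits.
In bytes: 56925 / 8 = 7120 bytes.

7120 bytes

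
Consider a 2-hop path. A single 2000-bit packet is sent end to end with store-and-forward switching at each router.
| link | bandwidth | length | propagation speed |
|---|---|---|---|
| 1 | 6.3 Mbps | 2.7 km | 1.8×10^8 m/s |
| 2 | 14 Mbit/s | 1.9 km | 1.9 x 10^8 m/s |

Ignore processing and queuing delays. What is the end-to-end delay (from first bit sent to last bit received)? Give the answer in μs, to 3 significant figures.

Transmission delays (L/R per hop): 317.46, 142.857 μs; sum = 460.317 μs.
Propagation delays (d/s per hop): 15, 10 μs; sum = 25 μs.
End-to-end = 485 μs.

485 μs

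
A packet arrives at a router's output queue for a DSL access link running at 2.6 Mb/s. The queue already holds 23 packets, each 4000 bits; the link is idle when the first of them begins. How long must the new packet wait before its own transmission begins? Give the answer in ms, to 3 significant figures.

Each queued packet: L/R = 4000/2600000 = 1.53846 ms.
23 queued → 35.3846 ms.
Queuing delay = 35.4 ms.

35.4 ms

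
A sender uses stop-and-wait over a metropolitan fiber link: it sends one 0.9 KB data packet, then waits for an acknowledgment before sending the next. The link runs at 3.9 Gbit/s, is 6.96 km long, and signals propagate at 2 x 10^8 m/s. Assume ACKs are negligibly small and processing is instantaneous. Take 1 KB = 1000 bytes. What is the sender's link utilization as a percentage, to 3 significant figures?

t_tx = L/R = 7200/3900000000 = 1.84615e-06 s.
t_prop = 6960/200000000 = 3.48e-05 s; RTT = 6.96e-05 s.
Cycle = t_tx + RTT = 7.14462e-05 s.
Utilization = t_tx / cycle = 1.84615e-06/7.14462e-05 = 2.58 %.

2.58 %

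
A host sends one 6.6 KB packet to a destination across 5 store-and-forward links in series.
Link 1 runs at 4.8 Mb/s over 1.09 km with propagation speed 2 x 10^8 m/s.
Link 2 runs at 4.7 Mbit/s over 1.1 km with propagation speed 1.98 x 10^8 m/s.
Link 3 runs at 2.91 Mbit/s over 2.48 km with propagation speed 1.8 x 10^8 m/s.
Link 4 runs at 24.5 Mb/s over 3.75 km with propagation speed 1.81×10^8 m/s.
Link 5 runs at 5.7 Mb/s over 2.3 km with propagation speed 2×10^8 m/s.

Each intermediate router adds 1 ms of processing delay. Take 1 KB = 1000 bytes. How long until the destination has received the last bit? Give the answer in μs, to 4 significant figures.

55850 μs

L = 52800 bits.
Transmission delays (L/R per hop): 11000, 11234, 18144.3, 2155.1, 9263.16 μs; sum = 51796.6 μs.
Propagation delays (d/s per hop): 5.45, 5.55556, 13.7778, 20.7182, 11.5 μs; sum = 57.0016 μs.
Processing at 4 router(s): 4 × 1 ms = 4000 μs.
End-to-end = 55850 μs.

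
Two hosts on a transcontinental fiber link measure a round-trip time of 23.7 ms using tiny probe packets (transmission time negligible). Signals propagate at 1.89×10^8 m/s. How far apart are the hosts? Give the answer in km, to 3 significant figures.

2240 km

One-way propagation = RTT/2 = 11.85 ms.
d = s × t = 189000000 × 0.01185 = 2240 km.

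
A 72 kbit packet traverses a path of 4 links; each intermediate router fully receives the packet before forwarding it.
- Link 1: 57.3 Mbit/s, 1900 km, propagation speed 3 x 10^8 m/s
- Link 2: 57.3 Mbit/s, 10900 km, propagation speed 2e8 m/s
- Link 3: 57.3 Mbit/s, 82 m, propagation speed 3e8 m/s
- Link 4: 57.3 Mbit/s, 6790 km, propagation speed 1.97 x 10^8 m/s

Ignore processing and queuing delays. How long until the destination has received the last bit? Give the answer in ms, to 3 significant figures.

100 ms

L = 72000 bits.
Transmission delay per hop = L/R = 72000/57300000 = 1.25654 ms; 4 hops → 5.02618 ms.
Propagation delays (d/s per hop): 6.33333, 54.5, 0.000273333, 34.467 ms; sum = 95.3006 ms.
End-to-end = 100 ms.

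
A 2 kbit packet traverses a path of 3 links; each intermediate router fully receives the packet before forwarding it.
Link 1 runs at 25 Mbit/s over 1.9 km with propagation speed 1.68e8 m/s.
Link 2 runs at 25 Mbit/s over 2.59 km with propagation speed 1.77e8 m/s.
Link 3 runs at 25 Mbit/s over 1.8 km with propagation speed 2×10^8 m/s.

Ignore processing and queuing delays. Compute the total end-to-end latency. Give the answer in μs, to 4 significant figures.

L = 2000 bits.
Transmission delay per hop = L/R = 2000/25000000 = 80 μs; 3 hops → 240 μs.
Propagation delays (d/s per hop): 11.3095, 14.6328, 9 μs; sum = 34.9423 μs.
End-to-end = 274.9 μs.

274.9 μs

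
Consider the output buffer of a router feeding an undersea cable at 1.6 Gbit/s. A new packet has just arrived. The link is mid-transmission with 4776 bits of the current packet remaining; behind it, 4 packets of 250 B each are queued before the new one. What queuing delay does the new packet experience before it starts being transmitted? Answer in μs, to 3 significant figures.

Each queued packet: L/R = 2000/1600000000 = 1.25 μs.
4 queued → 5 μs.
Plus remaining 4776 bits of current packet: 2.985 μs.
Queuing delay = 7.99 μs.

7.99 μs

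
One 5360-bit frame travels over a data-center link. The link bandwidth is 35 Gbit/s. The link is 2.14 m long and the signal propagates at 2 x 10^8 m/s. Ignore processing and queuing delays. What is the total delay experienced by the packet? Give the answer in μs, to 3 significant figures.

Transmission delay = L/R = 5360 / 35000000000 = 0.153143 μs.
Propagation delay = d/s = 2.14 m / 200000000 m/s = 0.0107 μs.
Total = 0.164 μs.

0.164 μs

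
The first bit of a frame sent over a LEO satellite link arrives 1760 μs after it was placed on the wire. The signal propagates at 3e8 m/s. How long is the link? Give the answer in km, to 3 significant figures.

d = s × t_prop = 300000000 × 0.00176 = 528 km.

528 km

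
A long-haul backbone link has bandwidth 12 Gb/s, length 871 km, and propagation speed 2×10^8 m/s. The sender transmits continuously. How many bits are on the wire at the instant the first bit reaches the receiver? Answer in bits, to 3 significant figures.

52300000 bits

Propagation delay = 871000 / 200000000 = 0.004355 s.
BDP = R × t_prop = 12000000000 × 0.004355 = 52260000 bits.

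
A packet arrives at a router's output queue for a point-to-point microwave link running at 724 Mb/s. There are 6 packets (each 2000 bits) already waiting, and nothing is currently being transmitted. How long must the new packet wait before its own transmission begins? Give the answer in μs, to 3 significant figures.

16.6 μs

Each queued packet: L/R = 2000/724000000 = 2.76243 μs.
6 queued → 16.5746 μs.
Queuing delay = 16.6 μs.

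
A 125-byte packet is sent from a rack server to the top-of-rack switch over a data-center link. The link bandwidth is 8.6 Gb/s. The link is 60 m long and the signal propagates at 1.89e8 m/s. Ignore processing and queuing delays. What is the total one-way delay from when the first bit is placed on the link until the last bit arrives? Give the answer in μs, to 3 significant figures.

0.434 μs

L = 125 × 8 = 1000 bits.
Transmission delay = L/R = 1000 / 8600000000 = 0.116279 μs.
Propagation delay = d/s = 60 m / 189000000 m/s = 0.31746 μs.
Total = 0.434 μs.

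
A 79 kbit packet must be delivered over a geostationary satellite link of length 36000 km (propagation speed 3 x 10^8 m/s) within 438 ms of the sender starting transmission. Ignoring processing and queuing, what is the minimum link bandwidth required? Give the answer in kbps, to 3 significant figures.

Propagation delay = 36000000 / 300000000 = 120 ms.
Transmission budget = 438 − 120 = 318 ms.
R ≥ L / t_tx = 79000 bits / 0.318 s = 248 kbps.

248 kbps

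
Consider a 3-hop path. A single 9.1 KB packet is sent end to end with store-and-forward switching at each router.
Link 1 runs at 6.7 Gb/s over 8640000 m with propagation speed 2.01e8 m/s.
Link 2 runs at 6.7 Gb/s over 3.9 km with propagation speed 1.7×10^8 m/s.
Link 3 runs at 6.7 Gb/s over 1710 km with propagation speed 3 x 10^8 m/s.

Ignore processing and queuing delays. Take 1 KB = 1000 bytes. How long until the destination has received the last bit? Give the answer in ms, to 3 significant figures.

48.7 ms

L = 72800 bits.
Transmission delay per hop = L/R = 72800/6700000000 = 0.0108657 ms; 3 hops → 0.032597 ms.
Propagation delays (d/s per hop): 42.9851, 0.0229412, 5.7 ms; sum = 48.708 ms.
End-to-end = 48.7 ms.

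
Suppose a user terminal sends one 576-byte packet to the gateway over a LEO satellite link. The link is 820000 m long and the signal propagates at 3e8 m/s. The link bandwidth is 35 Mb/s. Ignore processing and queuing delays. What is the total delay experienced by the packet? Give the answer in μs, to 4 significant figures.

L = 576 × 8 = 4608 bits.
Transmission delay = L/R = 4608 / 35000000 = 131.657 μs.
Propagation delay = d/s = 820000 m / 300000000 m/s = 2733.33 μs.
Total = 2865 μs.

2865 μs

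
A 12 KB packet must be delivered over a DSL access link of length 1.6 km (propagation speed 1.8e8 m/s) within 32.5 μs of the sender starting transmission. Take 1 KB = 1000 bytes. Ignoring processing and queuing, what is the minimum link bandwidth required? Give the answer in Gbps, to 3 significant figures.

4.07 Gbps

L = 96000 bits.
Propagation delay = 1600 / 180000000 = 8.88889 μs.
Transmission budget = 32.5 − 8.88889 = 23.6111 μs.
R ≥ L / t_tx = 96000 bits / 2.36111e-05 s = 4.07 Gbps.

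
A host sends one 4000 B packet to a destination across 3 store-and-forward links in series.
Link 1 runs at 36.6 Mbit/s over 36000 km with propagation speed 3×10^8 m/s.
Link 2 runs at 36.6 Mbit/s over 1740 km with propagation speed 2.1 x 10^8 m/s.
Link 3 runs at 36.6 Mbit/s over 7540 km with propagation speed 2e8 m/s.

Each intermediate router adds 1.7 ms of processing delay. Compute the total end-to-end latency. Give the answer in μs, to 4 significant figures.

172000 μs

L = 4000 × 8 = 32000 bits.
Transmission delay per hop = L/R = 32000/36600000 = 874.317 μs; 3 hops → 2622.95 μs.
Propagation delays (d/s per hop): 120000, 8285.71, 37700 μs; sum = 165986 μs.
Processing at 2 router(s): 2 × 1.7 ms = 3400 μs.
End-to-end = 172000 μs.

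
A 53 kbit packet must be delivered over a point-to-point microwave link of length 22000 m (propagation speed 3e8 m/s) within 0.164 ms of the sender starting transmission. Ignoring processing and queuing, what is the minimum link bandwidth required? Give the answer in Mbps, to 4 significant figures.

Propagation delay = 22000 / 300000000 = 0.0733333 ms.
Transmission budget = 0.164 − 0.0733333 = 0.0906667 ms.
R ≥ L / t_tx = 53000 bits / 9.06667e-05 s = 584.6 Mbps.

584.6 Mbps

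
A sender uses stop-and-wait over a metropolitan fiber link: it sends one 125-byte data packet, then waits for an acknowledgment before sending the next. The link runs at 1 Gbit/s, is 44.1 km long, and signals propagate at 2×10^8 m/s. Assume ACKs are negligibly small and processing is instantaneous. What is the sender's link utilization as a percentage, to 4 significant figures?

t_tx = L/R = 1000/1000000000 = 1e-06 s.
t_prop = 44100/200000000 = 0.0002205 s; RTT = 0.000441 s.
Cycle = t_tx + RTT = 0.000442 s.
Utilization = t_tx / cycle = 1e-06/0.000442 = 0.2262 %.

0.2262 %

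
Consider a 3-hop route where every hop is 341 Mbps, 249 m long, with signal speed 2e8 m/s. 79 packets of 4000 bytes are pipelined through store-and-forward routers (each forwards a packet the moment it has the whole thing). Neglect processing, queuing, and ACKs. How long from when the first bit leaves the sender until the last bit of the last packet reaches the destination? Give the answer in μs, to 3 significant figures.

7600 μs

Per-hop transmission t_tx = L/R = 32000/341000000 = 93.8416 μs.
Per-hop propagation t_prop = 249/200000000 = 1.245 μs.
Pipeline fill: first packet needs 3·t_tx to clear all hops; remaining 78 packets each add one t_tx.
Total = (3+79-1)·t_tx + 3·t_prop = 81·93.8416 + 3·1.245 = 7600 μs.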